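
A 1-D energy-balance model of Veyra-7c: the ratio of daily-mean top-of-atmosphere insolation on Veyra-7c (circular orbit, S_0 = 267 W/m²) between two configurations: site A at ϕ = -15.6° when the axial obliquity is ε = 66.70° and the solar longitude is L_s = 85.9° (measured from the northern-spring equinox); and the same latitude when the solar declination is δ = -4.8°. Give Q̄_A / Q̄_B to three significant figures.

— Configuration A (ϕ=-15.6°):
Solar declination: sin δ = sin ε · sin L_s = sin 66.70° × sin 85.9° = 0.91610, so δ = +66.362°.
cos h₀ = −tan(-15.6°) tan(+66.362°) = 0.6379, h₀ = 0.8790 rad.
Bracket: h₀ sin ϕ sin δ + cos ϕ cos δ sin h₀ = 0.8790×-0.26892×0.91610 + 0.96316×0.40096×0.77011 = -0.216548 + 0.297408 = 0.080860.
Q̄ = (S_0/π) × [bracket] = (267/π) × 0.080860 = 6.8722 W/m².
— Configuration B (ϕ=-15.6°):
cos h₀ = −tan(-15.6°) tan(-4.800°) = -0.0234, h₀ = 1.5942 rad.
Bracket: h₀ sin ϕ sin δ + cos ϕ cos δ sin h₀ = 1.5942×-0.26892×-0.08368 + 0.96316×0.99649×0.99973 = 0.035875 + 0.959520 = 0.995395.
Q̄ = (S_0/π) × [bracket] = (267/π) × 0.995395 = 84.597 W/m².
Ratio Q̄_A / Q̄_B = 6.8722 / 84.597 = 0.08123.

Q̄_A / Q̄_B ≈ 0.0812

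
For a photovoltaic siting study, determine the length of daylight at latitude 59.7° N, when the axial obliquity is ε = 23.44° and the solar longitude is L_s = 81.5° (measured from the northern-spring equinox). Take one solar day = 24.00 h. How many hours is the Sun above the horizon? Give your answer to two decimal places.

18.28 h

Solar declination: sin δ = sin ε · sin L_s = sin 23.44° × sin 81.5° = 0.39342, so δ = +23.167°.
cos h₀ = −tan ϕ · tan δ = −tan(+59.7°) × tan(+23.167°) = -0.7323, so h₀ = 2.3925 rad = 137.08°.
Daylight = 2h₀/(2π) × 24.00 h = (2.3925/π) × 24.00 = 18.28 h.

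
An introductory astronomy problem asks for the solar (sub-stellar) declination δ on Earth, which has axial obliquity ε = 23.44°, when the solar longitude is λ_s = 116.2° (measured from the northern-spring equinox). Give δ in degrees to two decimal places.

sin δ = sin ε · sin λ_s = sin 23.44° × sin 116.2° = 0.356919.
δ = arcsin(0.356919) = +20.91°.

δ = +20.91°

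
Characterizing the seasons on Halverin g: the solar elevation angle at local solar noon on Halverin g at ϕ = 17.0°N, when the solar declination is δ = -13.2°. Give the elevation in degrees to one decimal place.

59.8°

At local noon the hour angle is zero, so the zenith angle equals |ϕ − δ| = |+17.0° − (-13.200°)| = 30.200°.
Elevation = 90° − 30.200° = 59.8°.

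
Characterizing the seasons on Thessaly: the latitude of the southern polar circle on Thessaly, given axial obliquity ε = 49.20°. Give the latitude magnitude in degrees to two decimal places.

40.80°

The polar circle is the lowest latitude that experiences at least one full rotation of continuous darkness at the northern-summer solstice; it lies at |ϕ| = 90° − ε = 90° − 49.20° = 40.80°.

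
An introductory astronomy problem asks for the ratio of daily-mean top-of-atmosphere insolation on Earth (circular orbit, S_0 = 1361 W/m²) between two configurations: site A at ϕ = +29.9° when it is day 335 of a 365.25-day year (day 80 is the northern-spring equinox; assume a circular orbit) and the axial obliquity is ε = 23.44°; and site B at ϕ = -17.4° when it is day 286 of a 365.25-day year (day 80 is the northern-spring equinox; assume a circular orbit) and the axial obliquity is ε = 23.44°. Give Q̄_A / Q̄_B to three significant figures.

Q̄_A / Q̄_B ≈ 0.521

— Configuration A (ϕ=+29.9°):
Solar longitude: L_s = 360° × (335 − 80)/365.25 = 251.335°.
sin δ = sin 23.44° × sin 251.335° = -0.37687, so δ = -22.140°.
cos h₀ = −tan(+29.9°) tan(-22.140°) = 0.2340, h₀ = 1.3346 rad.
Bracket: h₀ sin ϕ sin δ + cos ϕ cos δ sin h₀ = 1.3346×0.49849×-0.37687 + 0.86690×0.92627×0.97225 = -0.250726 + 0.780701 = 0.529975.
Q̄ = (S_0/π) × [bracket] = (1361/π) × 0.529975 = 229.60 W/m².
— Configuration B (ϕ=-17.4°):
Solar longitude: L_s = 360° × (286 − 80)/365.25 = 203.039°.
sin δ = sin 23.44° × sin 203.039° = -0.15568, so δ = -8.956°.
cos h₀ = −tan(-17.4°) tan(-8.956°) = -0.0494, h₀ = 1.6202 rad.
Bracket: h₀ sin ϕ sin δ + cos ϕ cos δ sin h₀ = 1.6202×-0.29904×-0.15568 + 0.95424×0.98781×0.99878 = 0.075428 + 0.941458 = 1.016886.
Q̄ = (S_0/π) × [bracket] = (1361/π) × 1.016886 = 440.54 W/m².
Ratio Q̄_A / Q̄_B = 229.60 / 440.54 = 0.5212.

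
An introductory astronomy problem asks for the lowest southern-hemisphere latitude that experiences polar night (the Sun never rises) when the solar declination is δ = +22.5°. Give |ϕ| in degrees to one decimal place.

Polar night requires cos h₀ = −tan ϕ tan δ ≥ 1, i.e. tan ϕ tan δ ≤ −1.
The boundary is |tan ϕ| · |tan δ| = 1, so |ϕ| = 90° − |δ| = 90° − 22.5° = 67.5° in the southern hemisphere.

|ϕ| = 67.5°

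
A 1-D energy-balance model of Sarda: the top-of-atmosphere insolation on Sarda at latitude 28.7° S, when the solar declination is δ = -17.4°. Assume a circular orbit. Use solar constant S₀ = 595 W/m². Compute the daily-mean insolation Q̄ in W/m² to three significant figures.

Q̄ ≈ 204 W/m²

cos H₀ = −tan(-28.7°) tan(-17.400°) = -0.1716, H₀ = 1.7432 rad.
Bracket: H₀ sin φ sin δ + cos φ cos δ sin H₀ = 1.7432×-0.48022×-0.29904 + 0.87715×0.95424×0.98517 = 0.250332 + 0.824599 = 1.074931.
Q̄ = (S₀/π) × [bracket] = (595/π) × 1.074931 = 203.6 W/m².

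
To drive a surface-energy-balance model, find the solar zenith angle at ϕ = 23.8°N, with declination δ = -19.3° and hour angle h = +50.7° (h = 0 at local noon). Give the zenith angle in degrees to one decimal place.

θ_z = 65.6°

cos θ_z = sin ϕ sin δ + cos ϕ cos δ cos h = -0.133378 + 0.546950 = 0.413572.
θ_z = arccos(0.413572) = 65.6°.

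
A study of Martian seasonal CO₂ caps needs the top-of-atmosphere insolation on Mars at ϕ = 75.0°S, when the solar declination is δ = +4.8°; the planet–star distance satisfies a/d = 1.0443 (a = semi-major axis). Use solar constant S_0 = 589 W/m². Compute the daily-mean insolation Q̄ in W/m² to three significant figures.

Q̄ ≈ 29.4 W/m²

cos h₀ = −tan(-75.0°) tan(+4.800°) = 0.3134, h₀ = 1.2520 rad.
Bracket: h₀ sin ϕ sin δ + cos ϕ cos δ sin h₀ = 1.2520×-0.96593×0.08368 + 0.25882×0.99649×0.94962 = -0.101198 + 0.244918 = 0.143720.
Inverse-square distance factor (a/d)² = 1.0443² = 1.090562.
Q̄ = (S_0/π) × 1.090562 × [bracket] = (589/π) × 1.090562 × 0.143720 = 29.39 W/m².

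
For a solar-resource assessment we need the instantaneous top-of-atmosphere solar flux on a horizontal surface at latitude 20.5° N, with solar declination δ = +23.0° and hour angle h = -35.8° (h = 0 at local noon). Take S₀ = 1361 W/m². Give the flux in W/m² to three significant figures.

1.14e+03 W/m²

cos θ_z = sin φ sin δ + cos φ cos δ cos h = 0.136837 + 0.699308 = 0.836145.
Flux = S₀ · cos θ_z = 1361 × 0.836145 = 1138 W/m².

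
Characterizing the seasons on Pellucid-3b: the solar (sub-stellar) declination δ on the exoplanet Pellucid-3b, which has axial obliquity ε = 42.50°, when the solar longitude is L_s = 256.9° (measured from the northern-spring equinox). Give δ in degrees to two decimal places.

δ = -41.15°

sin δ = sin ε · sin L_s = sin 42.50° × sin 256.9° = -0.658009.
δ = arcsin(-0.658009) = -41.15°.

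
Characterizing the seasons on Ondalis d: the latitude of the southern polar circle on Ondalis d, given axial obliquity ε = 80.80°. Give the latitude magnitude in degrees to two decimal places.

9.20°

The polar circle is the lowest latitude that experiences at least one full rotation of continuous darkness at the northern-summer solstice; it lies at |ϕ| = 90° − ε = 90° − 80.80° = 9.20°.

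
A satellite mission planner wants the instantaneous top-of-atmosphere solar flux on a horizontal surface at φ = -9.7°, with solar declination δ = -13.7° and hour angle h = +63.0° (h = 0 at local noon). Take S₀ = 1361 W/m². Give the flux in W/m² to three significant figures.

646 W/m²

cos θ_z = sin φ sin δ + cos φ cos δ cos h = 0.039905 + 0.434768 = 0.474673.
Flux = S₀ · cos θ_z = 1361 × 0.474673 = 646.0 W/m².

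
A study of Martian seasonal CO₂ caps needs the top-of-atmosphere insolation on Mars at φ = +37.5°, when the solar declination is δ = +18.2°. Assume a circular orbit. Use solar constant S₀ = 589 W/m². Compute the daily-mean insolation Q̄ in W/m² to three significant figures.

cos H₀ = −tan(+37.5°) tan(+18.200°) = -0.2523, H₀ = 1.8258 rad.
Bracket: H₀ sin φ sin δ + cos φ cos δ sin H₀ = 1.8258×0.60876×0.31233 + 0.79335×0.94997×0.96765 = 0.347147 + 0.729278 = 1.076425.
Q̄ = (S₀/π) × [bracket] = (589/π) × 1.076425 = 201.8 W/m².

Q̄ ≈ 202 W/m²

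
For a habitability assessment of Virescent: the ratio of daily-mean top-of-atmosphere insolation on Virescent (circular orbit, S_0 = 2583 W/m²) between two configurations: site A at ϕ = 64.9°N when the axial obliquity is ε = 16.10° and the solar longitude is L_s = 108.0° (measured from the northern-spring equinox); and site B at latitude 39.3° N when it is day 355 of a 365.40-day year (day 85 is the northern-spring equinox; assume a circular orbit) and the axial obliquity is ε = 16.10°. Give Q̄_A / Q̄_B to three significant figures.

— Configuration A (ϕ=+64.9°):
Solar declination: sin δ = sin ε · sin L_s = sin 16.10° × sin 108.0° = 0.26374, so δ = +15.292°.
cos h₀ = −tan(+64.9°) tan(+15.292°) = -0.5837, h₀ = 2.1941 rad.
Bracket: h₀ sin ϕ sin δ + cos ϕ cos δ sin h₀ = 2.1941×0.90557×0.26374 + 0.42420×0.96459×0.81197 = 0.524028 + 0.332241 = 0.856269.
Q̄ = (S_0/π) × [bracket] = (2583/π) × 0.856269 = 704.02 W/m².
— Configuration B (ϕ=+39.3°):
Solar longitude: L_s = 360° × (355 − 85)/365.40 = 266.010°.
sin δ = sin 16.10° × sin 266.010° = -0.27664, so δ = -16.060°.
cos h₀ = −tan(+39.3°) tan(-16.060°) = 0.2356, h₀ = 1.3329 rad.
Bracket: h₀ sin ϕ sin δ + cos ϕ cos δ sin h₀ = 1.3329×0.63338×-0.27664 + 0.77384×0.96097×0.97184 = -0.233548 + 0.722696 = 0.489148.
Q̄ = (S_0/π) × [bracket] = (2583/π) × 0.489148 = 402.17 W/m².
Ratio Q̄_A / Q̄_B = 704.02 / 402.17 = 1.751.

Q̄_A / Q̄_B ≈ 1.75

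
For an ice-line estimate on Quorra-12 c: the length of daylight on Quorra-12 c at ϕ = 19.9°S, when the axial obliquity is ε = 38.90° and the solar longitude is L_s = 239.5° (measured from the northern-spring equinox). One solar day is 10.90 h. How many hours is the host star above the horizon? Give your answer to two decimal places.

6.27 h

Solar declination: sin δ = sin ε · sin L_s = sin 38.90° × sin 239.5° = -0.54107, so δ = -32.757°.
cos h₀ = −tan ϕ · tan δ = −tan(-19.9°) × tan(-32.757°) = -0.2329, so h₀ = 1.8059 rad = 103.47°.
Daylight = 2h₀/(2π) × 10.90 h = (1.8059/π) × 10.90 = 6.27 h.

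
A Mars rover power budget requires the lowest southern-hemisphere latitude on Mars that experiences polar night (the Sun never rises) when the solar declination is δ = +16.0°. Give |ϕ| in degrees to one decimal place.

Polar night requires cos h₀ = −tan ϕ tan δ ≥ 1, i.e. tan ϕ tan δ ≤ −1.
The boundary is |tan ϕ| · |tan δ| = 1, so |ϕ| = 90° − |δ| = 90° − 16.0° = 74.0° in the southern hemisphere.

|ϕ| = 74.0°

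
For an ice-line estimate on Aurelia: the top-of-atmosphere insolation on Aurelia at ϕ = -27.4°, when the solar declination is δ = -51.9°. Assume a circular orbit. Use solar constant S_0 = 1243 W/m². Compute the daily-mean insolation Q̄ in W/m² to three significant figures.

cos h₀ = −tan(-27.4°) tan(-51.900°) = -0.6611, h₀ = 2.2930 rad.
Bracket: h₀ sin ϕ sin δ + cos ϕ cos δ sin h₀ = 2.2930×-0.46020×-0.78694 + 0.88782×0.61704×0.75032 = 0.830409 + 0.411041 = 1.241450.
Q̄ = (S_0/π) × [bracket] = (1243/π) × 1.241450 = 491.2 W/m².

Q̄ ≈ 491 W/m²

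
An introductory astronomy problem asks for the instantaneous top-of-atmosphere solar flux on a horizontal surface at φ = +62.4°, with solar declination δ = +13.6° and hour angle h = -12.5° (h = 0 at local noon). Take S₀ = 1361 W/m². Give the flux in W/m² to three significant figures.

cos θ_z = sin φ sin δ + cos φ cos δ cos h = 0.208384 + 0.439632 = 0.648016.
Flux = S₀ · cos θ_z = 1361 × 0.648016 = 881.9 W/m².

882 W/m²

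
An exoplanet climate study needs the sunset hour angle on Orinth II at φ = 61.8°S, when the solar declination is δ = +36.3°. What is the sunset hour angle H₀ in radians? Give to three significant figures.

H₀ = 0.00 rad

cos H₀ = −tan φ · tan δ = 1.3700 ≥ 1, so the host star never rises (polar night) and H₀ = 0.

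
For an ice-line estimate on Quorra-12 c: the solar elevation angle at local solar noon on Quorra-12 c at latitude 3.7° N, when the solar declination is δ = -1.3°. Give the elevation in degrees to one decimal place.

85.0°

At local noon the hour angle is zero, so the zenith angle equals |φ − δ| = |+3.7° − (-1.300°)| = 5.000°.
Elevation = 90° − 5.000° = 85.0°.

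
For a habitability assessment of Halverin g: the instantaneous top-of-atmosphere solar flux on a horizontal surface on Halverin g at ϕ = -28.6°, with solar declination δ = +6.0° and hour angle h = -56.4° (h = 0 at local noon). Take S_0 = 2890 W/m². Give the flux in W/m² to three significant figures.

cos θ_z = sin ϕ sin δ + cos ϕ cos δ cos h = -0.050037 + 0.483207 = 0.433170.
Flux = S_0 · cos θ_z = 2890 × 0.433170 = 1252 W/m².

1.25e+03 W/m²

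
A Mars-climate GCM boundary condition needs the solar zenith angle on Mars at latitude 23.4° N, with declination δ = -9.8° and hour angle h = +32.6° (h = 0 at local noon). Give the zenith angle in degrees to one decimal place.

θ_z = 46.0°

cos θ_z = sin φ sin δ + cos φ cos δ cos h = -0.067598 + 0.761882 = 0.694284.
θ_z = arccos(0.694284) = 46.0°.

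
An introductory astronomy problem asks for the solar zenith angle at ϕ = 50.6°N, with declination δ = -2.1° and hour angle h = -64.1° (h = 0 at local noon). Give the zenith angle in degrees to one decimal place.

θ_z = 75.6°

cos θ_z = sin ϕ sin δ + cos ϕ cos δ cos h = -0.028316 + 0.277065 = 0.248749.
θ_z = arccos(0.248749) = 75.6°.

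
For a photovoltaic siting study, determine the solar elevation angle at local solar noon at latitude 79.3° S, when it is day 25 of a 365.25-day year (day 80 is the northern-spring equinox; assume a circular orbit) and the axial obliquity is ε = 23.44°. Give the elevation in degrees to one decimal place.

Solar longitude: λ_s = 360° × (25 − 80)/365.25 = -54.209°, i.e. -54.209° + 360° = 305.791°.
sin δ = sin 23.44° × sin 305.791° = -0.32267, so δ = -18.824°.
At local noon the hour angle is zero, so the zenith angle equals |φ − δ| = |-79.3° − (-18.824°)| = 60.476°.
Elevation = 90° − 60.476° = 29.5°.

29.5°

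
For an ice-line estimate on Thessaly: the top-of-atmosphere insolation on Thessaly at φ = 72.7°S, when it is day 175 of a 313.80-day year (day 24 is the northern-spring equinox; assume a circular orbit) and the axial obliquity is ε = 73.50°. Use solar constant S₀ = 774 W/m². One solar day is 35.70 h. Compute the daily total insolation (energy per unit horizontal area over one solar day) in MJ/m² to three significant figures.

4.62 MJ/m²

Solar longitude: λ_s = 360° × (175 − 24)/313.80 = 173.231°.
sin δ = sin 73.50° × sin 173.231° = 0.11301, so δ = +6.489°.
cos H₀ = −tan(-72.7°) tan(+6.489°) = 0.3652, H₀ = 1.1970 rad.
Bracket: H₀ sin φ sin δ + cos φ cos δ sin H₀ = 1.1970×-0.95476×0.11301 + 0.29737×0.99359×0.93094 = -0.129153 + 0.275059 = 0.145906.
Q̄ = (S₀/π) × [bracket] = (774/π) × 0.145906 = 35.947 W/m².
Daily total = Q̄ × 35.70 h × 3600 s/h = 35.947 × 35.70 × 3600 / 10⁶ = 4.620 MJ/m².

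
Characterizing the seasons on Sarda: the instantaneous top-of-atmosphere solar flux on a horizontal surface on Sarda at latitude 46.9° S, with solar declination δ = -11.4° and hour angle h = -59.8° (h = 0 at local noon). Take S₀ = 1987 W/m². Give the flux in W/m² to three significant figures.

cos θ_z = sin φ sin δ + cos φ cos δ cos h = 0.144322 + 0.336920 = 0.481242.
Flux = S₀ · cos θ_z = 1987 × 0.481242 = 956.2 W/m².

956 W/m²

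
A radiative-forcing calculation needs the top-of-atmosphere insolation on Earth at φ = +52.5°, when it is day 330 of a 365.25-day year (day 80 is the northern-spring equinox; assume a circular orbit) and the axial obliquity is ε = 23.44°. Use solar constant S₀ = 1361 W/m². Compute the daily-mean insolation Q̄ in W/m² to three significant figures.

Solar longitude: λ_s = 360° × (330 − 80)/365.25 = 246.407°.
sin δ = sin 23.44° × sin 246.407° = -0.36454, so δ = -21.379°.
cos H₀ = −tan(+52.5°) tan(-21.379°) = 0.5102, H₀ = 1.0354 rad.
Bracket: H₀ sin φ sin δ + cos φ cos δ sin H₀ = 1.0354×0.79335×-0.36454 + 0.60876×0.93119×0.86007 = -0.299446 + 0.487549 = 0.188103.
Q̄ = (S₀/π) × [bracket] = (1361/π) × 0.188103 = 81.49 W/m².

Q̄ ≈ 81.5 W/m²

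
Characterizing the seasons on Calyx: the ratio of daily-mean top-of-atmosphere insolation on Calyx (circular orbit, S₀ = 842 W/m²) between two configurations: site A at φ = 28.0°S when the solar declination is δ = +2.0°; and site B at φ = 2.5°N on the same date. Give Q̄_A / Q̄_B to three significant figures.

— Configuration A (φ=-28.0°):
cos H₀ = −tan(-28.0°) tan(+2.000°) = 0.0186, H₀ = 1.5522 rad.
Bracket: H₀ sin φ sin δ + cos φ cos δ sin H₀ = 1.5522×-0.46947×0.03490 + 0.88295×0.99939×0.99983 = -0.025432 + 0.882261 = 0.856829.
Q̄ = (S₀/π) × [bracket] = (842/π) × 0.856829 = 229.64 W/m².
— Configuration B (φ=+2.5°):
cos H₀ = −tan(+2.5°) tan(+2.000°) = -0.0015, H₀ = 1.5723 rad.
Bracket: H₀ sin φ sin δ + cos φ cos δ sin H₀ = 1.5723×0.04362×0.03490 + 0.99905×0.99939×1.00000 = 0.002394 + 0.998441 = 1.000835.
Q̄ = (S₀/π) × [bracket] = (842/π) × 1.000835 = 268.24 W/m².
Ratio Q̄_A / Q̄_B = 229.64 / 268.24 = 0.8561.

Q̄_A / Q̄_B ≈ 0.856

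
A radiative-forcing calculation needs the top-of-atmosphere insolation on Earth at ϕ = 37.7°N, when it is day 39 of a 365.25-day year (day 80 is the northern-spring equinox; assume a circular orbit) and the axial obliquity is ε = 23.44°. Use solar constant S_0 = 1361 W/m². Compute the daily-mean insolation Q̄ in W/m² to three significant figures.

Q̄ ≈ 231 W/m²

Solar longitude: L_s = 360° × (39 − 80)/365.25 = -40.411°, i.e. -40.411° + 360° = 319.589°.
sin δ = sin 23.44° × sin 319.589° = -0.25787, so δ = -14.944°.
cos h₀ = −tan(+37.7°) tan(-14.944°) = 0.2063, h₀ = 1.3630 rad.
Bracket: h₀ sin ϕ sin δ + cos ϕ cos δ sin h₀ = 1.3630×0.61153×-0.25787 + 0.79122×0.96618×0.97849 = -0.214939 + 0.748017 = 0.533078.
Q̄ = (S_0/π) × [bracket] = (1361/π) × 0.533078 = 230.9 W/m².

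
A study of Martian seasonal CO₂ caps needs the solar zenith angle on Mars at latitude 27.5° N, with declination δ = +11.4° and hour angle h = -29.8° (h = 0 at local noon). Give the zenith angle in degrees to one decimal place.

cos θ_z = sin φ sin δ + cos φ cos δ cos h = 0.091268 + 0.754532 = 0.845800.
θ_z = arccos(0.845800) = 32.2°.

θ_z = 32.2°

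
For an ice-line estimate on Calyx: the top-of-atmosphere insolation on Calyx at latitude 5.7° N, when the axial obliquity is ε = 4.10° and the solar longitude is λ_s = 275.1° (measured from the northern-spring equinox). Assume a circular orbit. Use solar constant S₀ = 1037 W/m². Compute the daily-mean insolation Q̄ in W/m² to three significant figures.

Solar declination: sin δ = sin ε · sin λ_s = sin 4.10° × sin 275.1° = -0.07121, so δ = -4.084°.
cos H₀ = −tan(+5.7°) tan(-4.084°) = 0.0071, H₀ = 1.5637 rad.
Bracket: H₀ sin φ sin δ + cos φ cos δ sin H₀ = 1.5637×0.09932×-0.07121 + 0.99506×0.99746×0.99997 = -0.011059 + 0.992503 = 0.981444.
Q̄ = (S₀/π) × [bracket] = (1037/π) × 0.981444 = 324.0 W/m².

Q̄ ≈ 324 W/m²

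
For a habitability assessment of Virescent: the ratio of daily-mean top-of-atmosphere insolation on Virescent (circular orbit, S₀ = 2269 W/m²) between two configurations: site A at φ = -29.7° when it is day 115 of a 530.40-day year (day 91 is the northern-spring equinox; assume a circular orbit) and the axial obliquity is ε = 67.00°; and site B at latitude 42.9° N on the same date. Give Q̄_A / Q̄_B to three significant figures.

— Configuration A (φ=-29.7°):
Solar longitude: λ_s = 360° × (115 − 91)/530.40 = 16.290°.
sin δ = sin 67.00° × sin 16.290° = 0.25819, so δ = +14.963°.
cos H₀ = −tan(-29.7°) tan(+14.963°) = 0.1524, H₀ = 1.4178 rad.
Bracket: H₀ sin φ sin δ + cos φ cos δ sin H₀ = 1.4178×-0.49546×0.25819 + 0.86863×0.96609×0.98831 = -0.181369 + 0.829365 = 0.647996.
Q̄ = (S₀/π) × [bracket] = (2269/π) × 0.647996 = 468.01 W/m².
— Configuration B (φ=+42.9°):
cos H₀ = −tan(+42.9°) tan(+14.963°) = -0.2484, H₀ = 1.8218 rad.
Bracket: H₀ sin φ sin δ + cos φ cos δ sin H₀ = 1.8218×0.68072×0.25819 + 0.73254×0.96609×0.96867 = 0.320191 + 0.685527 = 1.005718.
Q̄ = (S₀/π) × [bracket] = (2269/π) × 1.005718 = 726.37 W/m².
Ratio Q̄_A / Q̄_B = 468.01 / 726.37 = 0.6443.

Q̄_A / Q̄_B ≈ 0.644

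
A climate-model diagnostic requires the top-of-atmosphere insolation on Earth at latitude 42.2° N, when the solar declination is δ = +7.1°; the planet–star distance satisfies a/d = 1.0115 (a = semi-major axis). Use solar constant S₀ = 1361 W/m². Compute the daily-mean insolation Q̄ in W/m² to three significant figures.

cos H₀ = −tan(+42.2°) tan(+7.100°) = -0.1129, H₀ = 1.6840 rad.
Bracket: H₀ sin φ sin δ + cos φ cos δ sin H₀ = 1.6840×0.67172×0.12360 + 0.74080×0.99233×0.99360 = 0.139813 + 0.730413 = 0.870226.
Inverse-square distance factor (a/d)² = 1.0115² = 1.023132.
Q̄ = (S₀/π) × 1.023132 × [bracket] = (1361/π) × 1.023132 × 0.870226 = 385.7 W/m².

Q̄ ≈ 386 W/m²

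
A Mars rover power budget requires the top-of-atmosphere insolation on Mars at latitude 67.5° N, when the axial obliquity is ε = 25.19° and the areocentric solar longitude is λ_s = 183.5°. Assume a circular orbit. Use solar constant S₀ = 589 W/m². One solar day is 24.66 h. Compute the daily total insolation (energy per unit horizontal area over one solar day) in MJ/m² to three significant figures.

5.75 MJ/m²

sin δ = sin 25.19° × sin 183.5° = -0.02598, so δ = -1.489°.
cos H₀ = −tan(+67.5°) tan(-1.489°) = 0.0628, H₀ = 1.5080 rad.
Bracket: H₀ sin φ sin δ + cos φ cos δ sin H₀ = 1.5080×0.92388×-0.02598 + 0.38268×0.99966×0.99803 = -0.036196 + 0.381796 = 0.345600.
Q̄ = (S₀/π) × [bracket] = (589/π) × 0.345600 = 64.795 W/m².
Daily total = Q̄ × 24.66 h × 3600 s/h = 64.795 × 24.66 × 3600 / 10⁶ = 5.752 MJ/m².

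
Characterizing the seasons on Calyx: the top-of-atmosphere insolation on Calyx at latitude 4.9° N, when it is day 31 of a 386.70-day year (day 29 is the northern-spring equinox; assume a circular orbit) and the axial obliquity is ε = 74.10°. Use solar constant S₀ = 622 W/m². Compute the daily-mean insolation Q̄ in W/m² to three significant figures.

Solar longitude: λ_s = 360° × (31 − 29)/386.70 = 1.862°.
sin δ = sin 74.10° × sin 1.862° = 0.03125, so δ = +1.791°.
cos H₀ = −tan(+4.9°) tan(+1.791°) = -0.0027, H₀ = 1.5735 rad.
Bracket: H₀ sin φ sin δ + cos φ cos δ sin H₀ = 1.5735×0.08542×0.03125 + 0.99635×0.99951×1.00000 = 0.004200 + 0.995862 = 1.000062.
Q̄ = (S₀/π) × [bracket] = (622/π) × 1.000062 = 198.0 W/m².

Q̄ ≈ 198 W/m²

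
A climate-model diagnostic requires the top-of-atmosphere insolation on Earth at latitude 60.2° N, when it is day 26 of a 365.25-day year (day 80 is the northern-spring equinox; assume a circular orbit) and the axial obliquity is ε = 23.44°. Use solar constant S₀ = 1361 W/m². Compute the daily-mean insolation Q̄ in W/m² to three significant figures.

Solar longitude: λ_s = 360° × (26 − 80)/365.25 = -53.224°, i.e. -53.224° + 360° = 306.776°.
sin δ = sin 23.44° × sin 306.776° = -0.31862, so δ = -18.580°.
cos H₀ = −tan(+60.2°) tan(-18.580°) = 0.5869, H₀ = 0.9435 rad.
Bracket: H₀ sin φ sin δ + cos φ cos δ sin H₀ = 0.9435×0.86777×-0.31862 + 0.49697×0.94788×0.80964 = -0.260867 + 0.381395 = 0.120528.
Q̄ = (S₀/π) × [bracket] = (1361/π) × 0.120528 = 52.22 W/m².

Q̄ ≈ 52.2 W/m²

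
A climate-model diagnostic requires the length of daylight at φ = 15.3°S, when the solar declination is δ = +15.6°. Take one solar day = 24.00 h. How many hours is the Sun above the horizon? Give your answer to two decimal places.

cos H₀ = −tan φ · tan δ = −tan(-15.3°) × tan(+15.600°) = 0.0764, so H₀ = 1.4943 rad = 85.62°.
Daylight = 2H₀/(2π) × 24.00 h = (1.4943/π) × 24.00 = 11.42 h.

11.42 h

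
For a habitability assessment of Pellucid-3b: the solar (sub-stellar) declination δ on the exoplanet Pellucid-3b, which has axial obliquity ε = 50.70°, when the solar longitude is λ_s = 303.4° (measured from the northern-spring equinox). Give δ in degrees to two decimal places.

sin δ = sin ε · sin λ_s = sin 50.70° × sin 303.4° = -0.646039.
δ = arcsin(-0.646039) = -40.24°.

δ = -40.24°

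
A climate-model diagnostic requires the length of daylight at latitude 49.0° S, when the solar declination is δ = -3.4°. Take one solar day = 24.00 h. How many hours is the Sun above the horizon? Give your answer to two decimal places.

cos h₀ = −tan ϕ · tan δ = −tan(-49.0°) × tan(-3.400°) = -0.0683, so h₀ = 1.6392 rad = 93.92°.
Daylight = 2h₀/(2π) × 24.00 h = (1.6392/π) × 24.00 = 12.52 h.

12.52 h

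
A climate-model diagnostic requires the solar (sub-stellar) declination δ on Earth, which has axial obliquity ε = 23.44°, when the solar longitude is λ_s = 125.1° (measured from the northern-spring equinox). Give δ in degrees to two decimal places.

sin δ = sin ε · sin λ_s = sin 23.44° × sin 125.1° = 0.325451.
δ = arcsin(0.325451) = +18.99°.

δ = +18.99°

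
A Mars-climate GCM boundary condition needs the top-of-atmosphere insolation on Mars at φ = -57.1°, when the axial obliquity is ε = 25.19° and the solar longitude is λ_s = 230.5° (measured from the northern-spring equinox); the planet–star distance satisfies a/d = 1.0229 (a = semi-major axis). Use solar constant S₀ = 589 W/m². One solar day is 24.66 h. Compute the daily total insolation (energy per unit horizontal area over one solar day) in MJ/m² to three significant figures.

17.8 MJ/m²

Solar declination: sin δ = sin ε · sin λ_s = sin 25.19° × sin 230.5° = -0.32842, so δ = -19.173°.
cos H₀ = −tan(-57.1°) tan(-19.173°) = -0.5375, H₀ = 2.1382 rad.
Bracket: H₀ sin φ sin δ + cos φ cos δ sin H₀ = 2.1382×-0.83962×-0.32842 + 0.54317×0.94453×0.84328 = 0.589604 + 0.432637 = 1.022241.
Inverse-square distance factor (a/d)² = 1.0229² = 1.046324.
Q̄ = (S₀/π) × 1.046324 × [bracket] = (589/π) × 1.046324 × 1.022241 = 200.53 W/m².
Daily total = Q̄ × 24.66 h × 3600 s/h = 200.53 × 24.66 × 3600 / 10⁶ = 17.80 MJ/m².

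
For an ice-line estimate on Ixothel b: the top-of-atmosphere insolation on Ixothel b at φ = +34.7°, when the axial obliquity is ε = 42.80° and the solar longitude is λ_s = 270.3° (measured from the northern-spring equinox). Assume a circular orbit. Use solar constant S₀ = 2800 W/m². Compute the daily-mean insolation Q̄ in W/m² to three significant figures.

Q̄ ≈ 111 W/m²

Solar declination: sin δ = sin ε · sin λ_s = sin 42.80° × sin 270.3° = -0.67943, so δ = -42.799°.
cos H₀ = −tan(+34.7°) tan(-42.799°) = 0.6412, H₀ = 0.8748 rad.
Bracket: H₀ sin φ sin δ + cos φ cos δ sin H₀ = 0.8748×0.56928×-0.67943 + 0.82214×0.73374×0.76739 = -0.338360 + 0.462918 = 0.124558.
Q̄ = (S₀/π) × [bracket] = (2800/π) × 0.124558 = 111.0 W/m².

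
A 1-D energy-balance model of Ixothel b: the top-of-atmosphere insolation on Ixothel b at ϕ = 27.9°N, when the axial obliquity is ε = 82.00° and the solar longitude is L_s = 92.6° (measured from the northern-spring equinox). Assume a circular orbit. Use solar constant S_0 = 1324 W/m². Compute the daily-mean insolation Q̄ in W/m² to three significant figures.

Solar declination: sin δ = sin ε · sin L_s = sin 82.00° × sin 92.6° = 0.98925, so δ = +81.591°.
cos h₀ = −tan(+27.9°) tan(+81.591°) = -3.5816 ≤ −1 ⇒ polar day, h₀ = π.
Bracket: h₀ sin ϕ sin δ + cos ϕ cos δ sin h₀ = 3.1416×0.46793×0.98925 + 0.88377×0.14624×0.00000 = 1.454246 + 0.000000 = 1.454246.
Q̄ = (S_0/π) × [bracket] = (1324/π) × 1.454246 = 612.9 W/m².

Q̄ ≈ 613 W/m²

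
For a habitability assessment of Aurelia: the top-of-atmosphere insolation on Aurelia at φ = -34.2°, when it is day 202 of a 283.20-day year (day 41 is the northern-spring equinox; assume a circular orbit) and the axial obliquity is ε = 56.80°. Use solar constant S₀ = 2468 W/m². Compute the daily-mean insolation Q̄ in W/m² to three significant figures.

Q̄ ≈ 871 W/m²

Solar longitude: λ_s = 360° × (202 − 41)/283.20 = 204.661°.
sin δ = sin 56.80° × sin 204.661° = -0.34914, so δ = -20.435°.
cos H₀ = −tan(-34.2°) tan(-20.435°) = -0.2532, H₀ = 1.8268 rad.
Bracket: H₀ sin φ sin δ + cos φ cos δ sin H₀ = 1.8268×-0.56208×-0.34914 + 0.82708×0.93707×0.96741 = 0.358500 + 0.749774 = 1.108274.
Q̄ = (S₀/π) × [bracket] = (2468/π) × 1.108274 = 870.6 W/m².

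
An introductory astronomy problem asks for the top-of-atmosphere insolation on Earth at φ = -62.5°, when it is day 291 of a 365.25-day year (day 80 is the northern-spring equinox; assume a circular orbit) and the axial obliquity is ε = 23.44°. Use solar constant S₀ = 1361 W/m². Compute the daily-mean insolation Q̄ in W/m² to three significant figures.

Solar longitude: λ_s = 360° × (291 − 80)/365.25 = 207.967°.
sin δ = sin 23.44° × sin 207.967° = -0.18655, so δ = -10.751°.
cos H₀ = −tan(-62.5°) tan(-10.751°) = -0.3648, H₀ = 1.9442 rad.
Bracket: H₀ sin φ sin δ + cos φ cos δ sin H₀ = 1.9442×-0.88701×-0.18655 + 0.46175×0.98245×0.93110 = 0.321710 + 0.422390 = 0.744100.
Q̄ = (S₀/π) × [bracket] = (1361/π) × 0.744100 = 322.4 W/m².

Q̄ ≈ 322 W/m²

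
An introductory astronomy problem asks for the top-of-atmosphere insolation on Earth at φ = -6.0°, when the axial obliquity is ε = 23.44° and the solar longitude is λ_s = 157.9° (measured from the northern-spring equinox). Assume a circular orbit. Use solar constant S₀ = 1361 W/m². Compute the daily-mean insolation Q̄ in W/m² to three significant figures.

Solar declination: sin δ = sin ε · sin λ_s = sin 23.44° × sin 157.9° = 0.14966, so δ = +8.607°.
cos H₀ = −tan(-6.0°) tan(+8.607°) = 0.0159, H₀ = 1.5549 rad.
Bracket: H₀ sin φ sin δ + cos φ cos δ sin H₀ = 1.5549×-0.10453×0.14966 + 0.99452×0.98874×0.99987 = -0.024325 + 0.983194 = 0.958869.
Q̄ = (S₀/π) × [bracket] = (1361/π) × 0.958869 = 415.4 W/m².

Q̄ ≈ 415 W/m²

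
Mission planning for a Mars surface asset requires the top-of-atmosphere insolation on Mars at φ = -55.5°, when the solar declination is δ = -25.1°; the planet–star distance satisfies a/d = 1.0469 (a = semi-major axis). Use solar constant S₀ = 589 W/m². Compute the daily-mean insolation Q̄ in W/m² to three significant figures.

Q̄ ≈ 244 W/m²

cos H₀ = −tan(-55.5°) tan(-25.100°) = -0.6816, H₀ = 2.3207 rad.
Bracket: H₀ sin φ sin δ + cos φ cos δ sin H₀ = 2.3207×-0.82413×-0.42420 + 0.56641×0.90557×0.73175 = 0.811307 + 0.375332 = 1.186639.
Inverse-square distance factor (a/d)² = 1.0469² = 1.096000.
Q̄ = (S₀/π) × 1.096000 × [bracket] = (589/π) × 1.096000 × 1.186639 = 243.8 W/m².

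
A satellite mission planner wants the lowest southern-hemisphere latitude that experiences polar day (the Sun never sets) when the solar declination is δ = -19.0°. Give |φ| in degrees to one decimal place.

|φ| = 71.0°

Polar day requires cos H₀ = −tan φ tan δ ≤ −1, i.e. tan φ tan δ ≥ 1.
The boundary is |tan φ| · |tan δ| = 1, so |φ| = 90° − |δ| = 90° − 19.0° = 71.0° in the southern hemisphere.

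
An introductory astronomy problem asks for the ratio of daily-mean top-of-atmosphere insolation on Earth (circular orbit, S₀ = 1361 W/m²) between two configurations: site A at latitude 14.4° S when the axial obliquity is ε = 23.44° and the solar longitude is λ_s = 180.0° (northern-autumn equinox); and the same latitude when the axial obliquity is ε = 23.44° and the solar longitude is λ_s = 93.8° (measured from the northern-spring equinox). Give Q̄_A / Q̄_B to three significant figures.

Q̄_A / Q̄_B ≈ 1.31

— Configuration A (φ=-14.4°):
Solar declination: sin δ = sin ε · sin λ_s = sin 23.44° × sin 180.0° = 0.00000, so δ = +0.000°.
cos H₀ = −tan(-14.4°) tan(+0.000°) = 0.0000, H₀ = 1.5708 rad.
Bracket: H₀ sin φ sin δ + cos φ cos δ sin H₀ = 1.5708×-0.24869×0.00000 + 0.96858×1.00000×1.00000 = -0.000000 + 0.968580 = 0.968580.
Q̄ = (S₀/π) × [bracket] = (1361/π) × 0.968580 = 419.61 W/m².
— Configuration B (φ=-14.4°):
Solar declination: sin δ = sin ε · sin λ_s = sin 23.44° × sin 93.8° = 0.39691, so δ = +23.385°.
cos H₀ = −tan(-14.4°) tan(+23.385°) = 0.1110, H₀ = 1.4595 rad.
Bracket: H₀ sin φ sin δ + cos φ cos δ sin H₀ = 1.4595×-0.24869×0.39691 + 0.96858×0.91786×0.99382 = -0.144064 + 0.883527 = 0.739463.
Q̄ = (S₀/π) × [bracket] = (1361/π) × 0.739463 = 320.35 W/m².
Ratio Q̄_A / Q̄_B = 419.61 / 320.35 = 1.310.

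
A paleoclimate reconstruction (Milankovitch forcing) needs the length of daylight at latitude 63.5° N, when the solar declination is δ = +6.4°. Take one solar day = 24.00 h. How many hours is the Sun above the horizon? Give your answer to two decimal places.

cos h₀ = −tan ϕ · tan δ = −tan(+63.5°) × tan(+6.400°) = -0.2250, so h₀ = 1.7977 rad = 103.00°.
Daylight = 2h₀/(2π) × 24.00 h = (1.7977/π) × 24.00 = 13.73 h.

13.73 h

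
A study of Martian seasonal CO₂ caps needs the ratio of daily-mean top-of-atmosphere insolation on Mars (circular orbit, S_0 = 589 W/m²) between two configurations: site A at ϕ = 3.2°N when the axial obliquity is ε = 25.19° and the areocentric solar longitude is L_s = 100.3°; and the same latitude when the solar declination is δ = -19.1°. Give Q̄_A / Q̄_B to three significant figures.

— Configuration A (ϕ=+3.2°):
sin δ = sin 25.19° × sin 100.3° = 0.41876, so δ = +24.756°.
cos h₀ = −tan(+3.2°) tan(+24.756°) = -0.0258, h₀ = 1.5966 rad.
Bracket: h₀ sin ϕ sin δ + cos ϕ cos δ sin h₀ = 1.5966×0.05582×0.41876 + 0.99844×0.90810×0.99967 = 0.037321 + 0.906384 = 0.943705.
Q̄ = (S_0/π) × [bracket] = (589/π) × 0.943705 = 176.93 W/m².
— Configuration B (ϕ=+3.2°):
cos h₀ = −tan(+3.2°) tan(-19.100°) = 0.0194, h₀ = 1.5514 rad.
Bracket: h₀ sin ϕ sin δ + cos ϕ cos δ sin h₀ = 1.5514×0.05582×-0.32722 + 0.99844×0.94495×0.99981 = -0.028337 + 0.943297 = 0.914960.
Q̄ = (S_0/π) × [bracket] = (589/π) × 0.914960 = 171.54 W/m².
Ratio Q̄_A / Q̄_B = 176.93 / 171.54 = 1.031.

Q̄_A / Q̄_B ≈ 1.03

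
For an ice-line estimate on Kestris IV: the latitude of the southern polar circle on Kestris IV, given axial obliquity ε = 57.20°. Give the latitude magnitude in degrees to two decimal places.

32.80°

The polar circle is the lowest latitude that experiences at least one full rotation of continuous darkness at the northern-summer solstice; it lies at |ϕ| = 90° − ε = 90° − 57.20° = 32.80°.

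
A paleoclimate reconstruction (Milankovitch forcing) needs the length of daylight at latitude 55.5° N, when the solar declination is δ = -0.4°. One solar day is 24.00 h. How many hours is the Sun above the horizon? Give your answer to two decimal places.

11.92 h

cos H₀ = −tan φ · tan δ = −tan(+55.5°) × tan(-0.400°) = 0.0102, so H₀ = 1.5606 rad = 89.42°.
Daylight = 2H₀/(2π) × 24.00 h = (1.5606/π) × 24.00 = 11.92 h.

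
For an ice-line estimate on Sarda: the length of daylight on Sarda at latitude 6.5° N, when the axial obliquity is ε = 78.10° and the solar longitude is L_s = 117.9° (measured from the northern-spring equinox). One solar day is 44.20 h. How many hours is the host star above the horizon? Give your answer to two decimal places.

24.88 h

Solar declination: sin δ = sin ε · sin L_s = sin 78.10° × sin 117.9° = 0.86477, so δ = +59.857°.
cos h₀ = −tan ϕ · tan δ = −tan(+6.5°) × tan(+59.857°) = -0.1962, so h₀ = 1.7683 rad = 101.32°.
Daylight = 2h₀/(2π) × 44.20 h = (1.7683/π) × 44.20 = 24.88 h.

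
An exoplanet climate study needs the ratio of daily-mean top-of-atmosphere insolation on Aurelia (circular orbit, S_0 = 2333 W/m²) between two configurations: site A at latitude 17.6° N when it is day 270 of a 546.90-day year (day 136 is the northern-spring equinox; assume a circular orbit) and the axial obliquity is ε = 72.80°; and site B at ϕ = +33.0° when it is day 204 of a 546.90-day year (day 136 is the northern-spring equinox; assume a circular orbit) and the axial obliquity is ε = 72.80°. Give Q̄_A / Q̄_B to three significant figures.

Q̄_A / Q̄_B ≈ 0.694

— Configuration A (ϕ=+17.6°):
Solar longitude: L_s = 360° × (270 − 136)/546.90 = 88.206°.
sin δ = sin 72.80° × sin 88.206° = 0.95481, so δ = +72.710°.
cos h₀ = −tan(+17.6°) tan(+72.710°) = -1.0191 ≤ −1 ⇒ polar day, h₀ = π.
Bracket: h₀ sin ϕ sin δ + cos ϕ cos δ sin h₀ = 3.1416×0.30237×0.95481 + 0.95319×0.29722×0.00000 = 0.906998 + 0.000000 = 0.906998.
Q̄ = (S_0/π) × [bracket] = (2333/π) × 0.906998 = 673.55 W/m².
— Configuration B (ϕ=+33.0°):
Solar longitude: L_s = 360° × (204 − 136)/546.90 = 44.761°.
sin δ = sin 72.80° × sin 44.761° = 0.67266, so δ = +42.273°.
cos h₀ = −tan(+33.0°) tan(+42.273°) = -0.5904, h₀ = 2.2023 rad.
Bracket: h₀ sin ϕ sin δ + cos ϕ cos δ sin h₀ = 2.2023×0.54464×0.67266 + 0.83867×0.73995×0.80714 = 0.806829 + 0.500890 = 1.307719.
Q̄ = (S_0/π) × [bracket] = (2333/π) × 1.307719 = 971.13 W/m².
Ratio Q̄_A / Q̄_B = 673.55 / 971.13 = 0.6936.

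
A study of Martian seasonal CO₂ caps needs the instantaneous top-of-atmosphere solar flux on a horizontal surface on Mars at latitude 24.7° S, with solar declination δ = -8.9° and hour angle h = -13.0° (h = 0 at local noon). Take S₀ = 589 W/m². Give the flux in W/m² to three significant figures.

cos θ_z = sin φ sin δ + cos φ cos δ cos h = 0.064648 + 0.874565 = 0.939213.
Flux = S₀ · cos θ_z = 589 × 0.939213 = 553.2 W/m².

553 W/m²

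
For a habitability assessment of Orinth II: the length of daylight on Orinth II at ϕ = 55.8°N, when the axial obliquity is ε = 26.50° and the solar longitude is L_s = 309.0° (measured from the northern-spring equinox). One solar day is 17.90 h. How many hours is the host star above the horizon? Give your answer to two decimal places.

5.67 h

Solar declination: sin δ = sin ε · sin L_s = sin 26.50° × sin 309.0° = -0.34676, so δ = -20.289°.
cos h₀ = −tan ϕ · tan δ = −tan(+55.8°) × tan(-20.289°) = 0.5440, so h₀ = 0.9956 rad = 57.04°.
Daylight = 2h₀/(2π) × 17.90 h = (0.9956/π) × 17.90 = 5.67 h.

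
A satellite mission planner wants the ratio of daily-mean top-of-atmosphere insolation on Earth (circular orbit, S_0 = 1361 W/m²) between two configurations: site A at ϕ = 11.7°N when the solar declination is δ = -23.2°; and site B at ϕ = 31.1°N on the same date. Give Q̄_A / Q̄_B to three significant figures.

Q̄_A / Q̄_B ≈ 1.58

— Configuration A (ϕ=+11.7°):
cos h₀ = −tan(+11.7°) tan(-23.200°) = 0.0888, h₀ = 1.4819 rad.
Bracket: h₀ sin ϕ sin δ + cos ϕ cos δ sin h₀ = 1.4819×0.20279×-0.39394 + 0.97922×0.91914×0.99605 = -0.118385 + 0.896485 = 0.778100.
Q̄ = (S_0/π) × [bracket] = (1361/π) × 0.778100 = 337.09 W/m².
— Configuration B (ϕ=+31.1°):
cos h₀ = −tan(+31.1°) tan(-23.200°) = 0.2585, h₀ = 1.3093 rad.
Bracket: h₀ sin ϕ sin δ + cos ϕ cos δ sin h₀ = 1.3093×0.51653×-0.39394 + 0.85627×0.91914×0.96600 = -0.266419 + 0.760273 = 0.493854.
Q̄ = (S_0/π) × [bracket] = (1361/π) × 0.493854 = 213.95 W/m².
Ratio Q̄_A / Q̄_B = 337.09 / 213.95 = 1.576.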